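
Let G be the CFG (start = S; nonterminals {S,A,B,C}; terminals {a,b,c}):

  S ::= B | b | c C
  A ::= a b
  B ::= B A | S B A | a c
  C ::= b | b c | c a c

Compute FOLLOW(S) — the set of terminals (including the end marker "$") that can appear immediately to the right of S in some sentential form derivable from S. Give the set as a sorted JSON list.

FIRST sets, iterate to fixpoint:
iter 1:
  A via A→a b: +{a}
  B via B→a c: +{a}
  C via C→b: +{b}
  C via C→c a c: +{c}
  S via S→B: +{a}
  S via S→b: +{b}
  S via S→c C: +{c}
  FIRST[S]={a,b,c}  FIRST[A]={a}  FIRST[B]={a}  FIRST[C]={b,c}
iter 2:
  B via B→S B A: +{b,c}
  FIRST[S]={a,b,c}  FIRST[A]={a}  FIRST[B]={a,b,c}  FIRST[C]={b,c}
iter 3: done
  FIRST[S]={a,b,c}  FIRST[A]={a}  FIRST[B]={a,b,c}  FIRST[C]={b,c}

FOLLOW sets:
seed FOLLOW(S) with $
[1]
  B→B A: FOLLOW(B) ⊇ FIRST(A) = {a}; new: +{a}
  B→B A: FOLLOW(A) ⊇ FOLLOW(B) ⊇ {a}; new: +{a}
  B→S B A: FOLLOW(S) ⊇ FIRST(B) = {a,b,c}; new: +{a,b,c}
  S→B: FOLLOW(B) ⊇ FOLLOW(S) ⊇ {$,a,b,c}; new: +{$,b,c}
  S→c C: FOLLOW(C) ⊇ FOLLOW(S) ⊇ {$,a,b,c}; new: +{$,a,b,c}
  S: {$,a,b,c}  A: {a}  B: {$,a,b,c}  C: {$,a,b,c}
[2]
  B→B A: FOLLOW(A) ⊇ FOLLOW(B) ⊇ {$,a,b,c}; new: +{$,b,c}
  S: {$,a,b,c}  A: {$,a,b,c}  B: {$,a,b,c}  C: {$,a,b,c}
[3] (no change)
  S: {$,a,b,c}  A: {$,a,b,c}  B: {$,a,b,c}  C: {$,a,b,c}

FOLLOW(S) = ["$", "a", "b", "c"]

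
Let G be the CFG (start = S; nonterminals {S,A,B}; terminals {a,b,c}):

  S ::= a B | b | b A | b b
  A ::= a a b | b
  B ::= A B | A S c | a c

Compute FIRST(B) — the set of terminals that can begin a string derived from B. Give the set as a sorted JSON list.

Compute FIRST by fixpoint:
[1]
  A via A→a a b: +{a}
  A via A→b: +{b}
  B via B→A B: +{a,b}
  S via S→a B: +{a}
  S via S→b: +{b}
  S: {a,b}  A: {a,b}  B: {a,b}
[2] done
  S: {a,b}  A: {a,b}  B: {a,b}

FIRST(B) = ["a", "b"]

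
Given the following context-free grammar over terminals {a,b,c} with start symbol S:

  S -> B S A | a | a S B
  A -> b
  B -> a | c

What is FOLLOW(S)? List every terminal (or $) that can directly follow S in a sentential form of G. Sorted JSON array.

FIRST sets, iterate to fixpoint:
round 1:
  A via A→b: +{b}
  B via B→a: +{a}
  B via B→c: +{c}
  S via S→B S A: +{a,c}
  S: {a,c}  A: {b}  B: {a,c}
round 2: (stable)
  S: {a,c}  A: {b}  B: {a,c}

FOLLOW sets:
FOLLOW(S) := {$}
round 1:
  S→B S A: FOLLOW(B) ⊇ FIRST(S) = {a,c}; new: +{a,c}
  S→B S A: FOLLOW(S) ⊇ FIRST(A) = {b}; new: +{b}
  S→B S A: FOLLOW(A) ⊇ FOLLOW(S) ⊇ {$,b}; new: +{$,b}
  S→a S B: FOLLOW(S) ⊇ FIRST(B) = {a,c}; new: +{a,c}
  S→a S B: FOLLOW(B) ⊇ FOLLOW(S) ⊇ {$,a,b,c}; new: +{$,b}
  S: {$,a,b,c}  A: {$,b}  B: {$,a,b,c}
round 2:
  S→B S A: FOLLOW(A) ⊇ FOLLOW(S) ⊇ {$,a,b,c}; new: +{a,c}
  S: {$,a,b,c}  A: {$,a,b,c}  B: {$,a,b,c}
round 3: (stable)
  S: {$,a,b,c}  A: {$,a,b,c}  B: {$,a,b,c}

FOLLOW(S) = ["$", "a", "b", "c"]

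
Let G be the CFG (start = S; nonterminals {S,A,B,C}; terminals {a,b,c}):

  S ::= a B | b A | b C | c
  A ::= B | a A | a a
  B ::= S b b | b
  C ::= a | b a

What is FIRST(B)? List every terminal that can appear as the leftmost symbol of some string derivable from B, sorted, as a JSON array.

FIRST sets, iterate to fixpoint:
iter 1:
  A via A→a A: +{a}
  B via B→b: +{b}
  C via C→a: +{a}
  C via C→b a: +{b}
  S via S→a B: +{a}
  S via S→b A: +{b}
  S via S→c: +{c}
  FIRST(S)={a,b,c}  FIRST(A)={a}  FIRST(B)={b}  FIRST(C)={a,b}
iter 2:
  A via A→B: +{b}
  B via B→S b b: +{a,c}
  FIRST(S)={a,b,c}  FIRST(A)={a,b}  FIRST(B)={a,b,c}  FIRST(C)={a,b}
iter 3:
  A via A→B: +{c}
  FIRST(S)={a,b,c}  FIRST(A)={a,b,c}  FIRST(B)={a,b,c}  FIRST(C)={a,b}
iter 4: (stable)
  FIRST(S)={a,b,c}  FIRST(A)={a,b,c}  FIRST(B)={a,b,c}  FIRST(C)={a,b}

FIRST(B) = ["a", "b", "c"]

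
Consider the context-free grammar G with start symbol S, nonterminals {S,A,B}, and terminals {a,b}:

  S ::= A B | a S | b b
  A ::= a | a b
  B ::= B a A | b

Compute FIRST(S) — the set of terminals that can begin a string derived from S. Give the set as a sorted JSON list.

FIRST iteration:
pass 1:
  A via A→a: +{a}
  B via B→b: +{b}
  S via S→A B: +{a}
  S via S→b b: +{b}
  FIRST[S]={a,b}  FIRST[A]={a}  FIRST[B]={b}
pass 2: — fixpoint
  FIRST[S]={a,b}  FIRST[A]={a}  FIRST[B]={b}

FIRST(S) = ["a", "b"]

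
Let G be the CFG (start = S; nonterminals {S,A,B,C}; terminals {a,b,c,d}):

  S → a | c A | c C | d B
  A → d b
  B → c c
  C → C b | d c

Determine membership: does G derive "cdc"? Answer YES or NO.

CNF form of G:
  S -> T0 B | T2 A | T2 C | a
  A -> T0 T1
  B -> T2 T2
  C -> C T1 | T0 T2
  T0 -> d
  T1 -> b
  T2 -> c

Fill CYK table bottom-up:
  T[0,0] 'c' = {T2}  orig:{}
  T[1,1] 'd' = {T0}  orig:{}
  T[2,2] 'c' = {T2}  orig:{}
  T[0,1] 'cd' = ∅
  T[1,2] 'dc' = {C}
  T[0,2] 'cdc' = {S}

S ∈ T[0,2] ⇒ YES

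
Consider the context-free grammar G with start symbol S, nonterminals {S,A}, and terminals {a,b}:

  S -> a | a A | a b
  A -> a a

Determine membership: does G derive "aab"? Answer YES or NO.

CNF form of G:
  S -> T0 A | T0 T1 | a
  A -> T0 T0
  T0 -> a
  T1 -> b

CYK table (by increasing span):
  cell(0,0) a: {S,T0}  orig:{S}
  cell(1,1) a: {S,T0}  orig:{S}
  cell(2,2) b: {T1}  orig:{}
  cell(0,1) aa: {A}
  cell(1,2) ab: {S}
  cell(0,2) aab: ∅

S ∉ T[0,2] ⇒ NO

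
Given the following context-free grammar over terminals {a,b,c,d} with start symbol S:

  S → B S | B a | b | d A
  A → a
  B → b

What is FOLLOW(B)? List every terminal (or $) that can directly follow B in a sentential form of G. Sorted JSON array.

FIRST iteration:
round 1:
  A via A→a: +{a}
  B via B→b: +{b}
  S via S→B S: +{b}
  S via S→d A: +{d}
  FIRST[S]={b,d}  FIRST[A]={a}  FIRST[B]={b}
round 2: done
  FIRST[S]={b,d}  FIRST[A]={a}  FIRST[B]={b}

Compute FOLLOW by fixpoint:
FOLLOW(S) := {$}
[1]
  S→B S: FOLLOW(B) ⊇ FIRST(S) = {b,d}; new: +{b,d}
  S→B a: FOLLOW(B) ⊇ FIRST(a) = {a}; new: +{a}
  S→d A: FOLLOW(A) ⊇ FOLLOW(S) ⊇ {$}; new: +{$}
  S: {$}  A: {$}  B: {a,b,d}
[2] — fixpoint
  S: {$}  A: {$}  B: {a,b,d}

FOLLOW(B) = ["a", "b", "d"]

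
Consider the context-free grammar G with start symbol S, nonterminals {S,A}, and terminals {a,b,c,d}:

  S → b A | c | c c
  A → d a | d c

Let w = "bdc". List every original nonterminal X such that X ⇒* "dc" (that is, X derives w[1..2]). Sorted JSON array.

Convert to CNF:
  S -> T2 T2 | T3 A | c
  A -> T0 T1 | T0 T2
  T0 -> d
  T1 -> a
  T2 -> c
  T3 -> b

CYK table (by increasing span) (cells [i..j] with 1 ≤ i ≤ j ≤ 2 only):
  cell(1,1) d: {T0}  orig:{}
  cell(2,2) c: {S,T2}  orig:{S}
  cell(1,2) dc: {A}

Original NTs in T[1,2] deriving "dc": ["A"]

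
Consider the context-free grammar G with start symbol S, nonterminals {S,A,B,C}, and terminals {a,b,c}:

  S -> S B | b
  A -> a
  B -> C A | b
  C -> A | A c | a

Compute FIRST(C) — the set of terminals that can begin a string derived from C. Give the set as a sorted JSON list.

Compute FIRST by fixpoint:
iter 1:
  A via A→a: +{a}
  B via B→b: +{b}
  C via C→A: +{a}
  S via S→b: +{b}
  S: {b}  A: {a}  B: {b}  C: {a}
iter 2:
  B via B→C A: +{a}
  S: {b}  A: {a}  B: {a,b}  C: {a}
iter 3: done
  S: {b}  A: {a}  B: {a,b}  C: {a}

FIRST(C) = ["a"]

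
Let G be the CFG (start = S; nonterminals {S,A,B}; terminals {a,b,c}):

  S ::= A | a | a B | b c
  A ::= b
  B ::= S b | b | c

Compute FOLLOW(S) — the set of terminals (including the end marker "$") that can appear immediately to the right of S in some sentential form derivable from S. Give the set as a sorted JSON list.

Compute FIRST by fixpoint:
round 1:
  A via A→b: +{b}
  B via B→b: +{b}
  B via B→c: +{c}
  S via S→A: +{b}
  S via S→a: +{a}
  FIRST[S]={a,b}  FIRST[A]={b}  FIRST[B]={b,c}
round 2:
  B via B→S b: +{a}
  FIRST[S]={a,b}  FIRST[A]={b}  FIRST[B]={a,b,c}
round 3: — fixpoint
  FIRST[S]={a,b}  FIRST[A]={b}  FIRST[B]={a,b,c}

FOLLOW sets:
initialize: $ ∈ FOLLOW(S)
[1]
  B→S b: FOLLOW(S) ⊇ FIRST(b) = {b}; new: +{b}
  S→A: FOLLOW(A) ⊇ FOLLOW(S) ⊇ {$,b}; new: +{$,b}
  S→a B: FOLLOW(B) ⊇ FOLLOW(S) ⊇ {$,b}; new: +{$,b}
  FOLLOW[S]={$,b}  FOLLOW[A]={$,b}  FOLLOW[B]={$,b}
[2] — fixpoint
  FOLLOW[S]={$,b}  FOLLOW[A]={$,b}  FOLLOW[B]={$,b}

FOLLOW(S) = ["$", "b"]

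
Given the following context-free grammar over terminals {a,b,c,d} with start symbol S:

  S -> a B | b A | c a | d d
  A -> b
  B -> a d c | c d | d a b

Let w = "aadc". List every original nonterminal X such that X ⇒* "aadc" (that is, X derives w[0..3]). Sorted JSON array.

CNF form of G:
  S -> T0 B | T1 T1 | T2 T0 | T3 A
  A -> b
  B -> T0 X4 | T1 X5 | T2 T1
  T0 -> a
  T1 -> d
  T2 -> c
  T3 -> b
  X4 -> T1 T2
  X5 -> T0 T3

Fill CYK table bottom-up — only the sub-triangle for w[0..3]:
  cell(0,0) a: {T0}  orig:{}
  cell(1,1) a: {T0}  orig:{}
  cell(2,2) d: {T1}  orig:{}
  cell(3,3) c: {T2}  orig:{}
  cell(0,1) aa: ∅
  cell(1,2) ad: ∅
  cell(2,3) dc: {X4}  orig:{}
  cell(0,2) aad: ∅
  cell(1,3) adc: {B}
  cell(0,3) aadc: {S}

Original NTs in T[0,3] deriving "aadc": ["S"]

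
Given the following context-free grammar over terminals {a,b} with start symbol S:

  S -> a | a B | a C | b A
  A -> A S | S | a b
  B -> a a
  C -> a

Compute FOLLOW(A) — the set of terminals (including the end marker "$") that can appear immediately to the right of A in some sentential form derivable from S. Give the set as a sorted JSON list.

FIRST iteration:
iter 1:
  A via A→a b: +{a}
  B via B→a a: +{a}
  C via C→a: +{a}
  S via S→a: +{a}
  S via S→b A: +{b}
  S: {a,b}  A: {a}  B: {a}  C: {a}
iter 2:
  A via A→S: +{b}
  S: {a,b}  A: {a,b}  B: {a}  C: {a}
iter 3: (no change)
  S: {a,b}  A: {a,b}  B: {a}  C: {a}

FOLLOW iteration:
FOLLOW(S) := {$}
round 1:
  A→A S: FOLLOW(A) ⊇ FIRST(S) = {a,b}; new: +{a,b}
  A→A S: FOLLOW(S) ⊇ FOLLOW(A) ⊇ {a,b}; new: +{a,b}
  S→a B: FOLLOW(B) ⊇ FOLLOW(S) ⊇ {$,a,b}; new: +{$,a,b}
  S→a C: FOLLOW(C) ⊇ FOLLOW(S) ⊇ {$,a,b}; new: +{$,a,b}
  S→b A: FOLLOW(A) ⊇ FOLLOW(S) ⊇ {$,a,b}; new: +{$}
  FOLLOW(S)={$,a,b}  FOLLOW(A)={$,a,b}  FOLLOW(B)={$,a,b}  FOLLOW(C)={$,a,b}
round 2: (no change)
  FOLLOW(S)={$,a,b}  FOLLOW(A)={$,a,b}  FOLLOW(B)={$,a,b}  FOLLOW(C)={$,a,b}

FOLLOW(A) = ["$", "a", "b"]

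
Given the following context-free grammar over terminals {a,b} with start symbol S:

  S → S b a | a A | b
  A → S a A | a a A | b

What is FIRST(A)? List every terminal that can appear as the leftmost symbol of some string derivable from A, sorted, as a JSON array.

FIRST sets, iterate to fixpoint:
[1]
  A via A→a a A: +{a}
  A via A→b: +{b}
  S via S→a A: +{a}
  S via S→b: +{b}
  FIRST(S)={a,b}  FIRST(A)={a,b}
[2] (stable)
  FIRST(S)={a,b}  FIRST(A)={a,b}

FIRST(A) = ["a", "b"]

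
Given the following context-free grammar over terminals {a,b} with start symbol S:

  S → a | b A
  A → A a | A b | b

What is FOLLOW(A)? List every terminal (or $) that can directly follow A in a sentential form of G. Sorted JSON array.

Compute FIRST by fixpoint:
iter 1:
  A via A→b: +{b}
  S via S→a: +{a}
  S via S→b A: +{b}
  FIRST(S)={a,b}  FIRST(A)={b}
iter 2: (stable)
  FIRST(S)={a,b}  FIRST(A)={b}

Compute FOLLOW by fixpoint:
seed FOLLOW(S) with $
[1]
  A→A a: FOLLOW(A) ⊇ FIRST(a) = {a}; new: +{a}
  A→A b: FOLLOW(A) ⊇ FIRST(b) = {b}; new: +{b}
  S→b A: FOLLOW(A) ⊇ FOLLOW(S) ⊇ {$}; new: +{$}
  FOLLOW(S)={$}  FOLLOW(A)={$,a,b}
[2] (no change)
  FOLLOW(S)={$}  FOLLOW(A)={$,a,b}

FOLLOW(A) = ["$", "a", "b"]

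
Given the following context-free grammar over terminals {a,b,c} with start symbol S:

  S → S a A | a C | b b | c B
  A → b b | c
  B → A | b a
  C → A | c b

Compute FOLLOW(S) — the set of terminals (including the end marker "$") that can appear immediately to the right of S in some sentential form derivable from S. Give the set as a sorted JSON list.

FIRST iteration:
[1]
  A via A→b b: +{b}
  A via A→c: +{c}
  B via B→A: +{b,c}
  C via C→A: +{b,c}
  S via S→a C: +{a}
  S via S→b b: +{b}
  S via S→c B: +{c}
  S: {a,b,c}  A: {b,c}  B: {b,c}  C: {b,c}
[2] — fixpoint
  S: {a,b,c}  A: {b,c}  B: {b,c}  C: {b,c}

FOLLOW iteration:
seed FOLLOW(S) with $
round 1:
  S→S a A: FOLLOW(S) ⊇ FIRST(a) = {a}; new: +{a}
  S→S a A: FOLLOW(A) ⊇ FOLLOW(S) ⊇ {$,a}; new: +{$,a}
  S→a C: FOLLOW(C) ⊇ FOLLOW(S) ⊇ {$,a}; new: +{$,a}
  S→c B: FOLLOW(B) ⊇ FOLLOW(S) ⊇ {$,a}; new: +{$,a}
  FOLLOW[S]={$,a}  FOLLOW[A]={$,a}  FOLLOW[B]={$,a}  FOLLOW[C]={$,a}
round 2: (no change)
  FOLLOW[S]={$,a}  FOLLOW[A]={$,a}  FOLLOW[B]={$,a}  FOLLOW[C]={$,a}

FOLLOW(S) = ["$", "a"]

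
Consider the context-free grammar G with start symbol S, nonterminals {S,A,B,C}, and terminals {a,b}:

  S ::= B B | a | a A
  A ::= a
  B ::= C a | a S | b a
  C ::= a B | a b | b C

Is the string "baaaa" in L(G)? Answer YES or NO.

Convert to CNF:
  S -> B B | T0 A | a
  A -> a
  B -> C T0 | T0 S | T1 T0
  C -> T0 B | T0 T1 | T1 C
  T0 -> a
  T1 -> b

CYK table (by increasing span):
  cell(0,0) b: {T1}  orig:{}
  cell(1,1) a: {A,S,T0}  orig:{A,S}
  cell(2,2) a: {A,S,T0}  orig:{A,S}
  cell(3,3) a: {A,S,T0}  orig:{A,S}
  cell(4,4) a: {A,S,T0}  orig:{A,S}
  cell(0,1) ba: {B}
  cell(1,2) aa: {B,S}
  cell(2,3) aa: {B,S}
  cell(3,4) aa: {B,S}
  cell(0,2) baa: ∅
  cell(1,3) aaa: {B,C}
  cell(2,4) aaa: {B,C}
  cell(0,3) baaa: {C,S}
  cell(1,4) aaaa: {B,C,S}
  cell(0,4) baaaa: {B,C,S}

S ∈ T[0,4] ⇒ YES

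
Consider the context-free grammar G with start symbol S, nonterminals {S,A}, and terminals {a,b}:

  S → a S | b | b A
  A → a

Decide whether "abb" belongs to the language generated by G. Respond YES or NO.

Convert to CNF:
  S -> T0 S | T1 A | b
  A -> a
  T0 -> a
  T1 -> b

CYK table (by increasing span):
  T[0,0] 'a' = {A,T0}  orig:{A}
  T[1,1] 'b' = {S,T1}  orig:{S}
  T[2,2] 'b' = {S,T1}  orig:{S}
  T[0,1] 'ab' = {S}
  T[1,2] 'bb' = ∅
  T[0,2] 'abb' = ∅

S ∉ T[0,2] ⇒ NO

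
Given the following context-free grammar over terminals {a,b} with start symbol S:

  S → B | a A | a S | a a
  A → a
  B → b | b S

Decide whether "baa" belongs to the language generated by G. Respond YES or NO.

CNF form of G:
  S -> T0 S | T1 A | T1 S | T1 T1 | b
  A -> a
  B -> T0 S | b
  T0 -> b
  T1 -> a

CYK table (by increasing span):
  [0..0]={B,S,T0}  "b"  orig:{B,S}
  [1..1]={A,T1}  "a"  orig:{A}
  [2..2]={A,T1}  "a"  orig:{A}
  [0..1]=∅  "ba"
  [1..2]={S}  "aa"
  [0..2]={B,S}  "baa"

S ∈ T[0,2] ⇒ YES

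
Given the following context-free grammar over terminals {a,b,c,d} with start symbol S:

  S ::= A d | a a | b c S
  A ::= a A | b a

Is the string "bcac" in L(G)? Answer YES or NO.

Convert to CNF:
  S -> A T2 | T0 T0 | T1 X4
  A -> T0 A | T1 T0
  T0 -> a
  T1 -> b
  T2 -> d
  T3 -> c
  X4 -> T3 S

CYK table (by increasing span):
  cell(0,0) b: {T1}  orig:{}
  cell(1,1) c: {T3}  orig:{}
  cell(2,2) a: {T0}  orig:{}
  cell(3,3) c: {T3}  orig:{}
  cell(0,1) bc: ∅
  cell(1,2) ca: ∅
  cell(2,3) ac: ∅
  cell(0,2) bca: ∅
  cell(1,3) cac: ∅
  cell(0,3) bcac: ∅

S ∉ T[0,3] ⇒ NO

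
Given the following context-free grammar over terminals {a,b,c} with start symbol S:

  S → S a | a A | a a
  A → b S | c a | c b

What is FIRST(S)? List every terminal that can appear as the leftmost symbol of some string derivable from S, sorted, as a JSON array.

FIRST iteration:
round 1:
  A via A→b S: +{b}
  A via A→c a: +{c}
  S via S→a A: +{a}
  FIRST[S]={a}  FIRST[A]={b,c}
round 2: done
  FIRST[S]={a}  FIRST[A]={b,c}

FIRST(S) = ["a"]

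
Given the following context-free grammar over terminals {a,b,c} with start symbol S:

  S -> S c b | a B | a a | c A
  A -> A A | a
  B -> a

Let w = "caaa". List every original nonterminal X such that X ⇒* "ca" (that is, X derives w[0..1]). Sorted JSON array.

CNF form of G:
  S -> S X3 | T0 A | T2 B | T2 T2
  A -> A A | a
  B -> a
  T0 -> c
  T1 -> b
  T2 -> a
  X3 -> T0 T1

Fill CYK table bottom-up (cells [i..j] with 0 ≤ i ≤ j ≤ 1 only):
  [0..0]={T0}  "c"  orig:{}
  [1..1]={A,B,T2}  "a"  orig:{A,B}
  [0..1]={S}  "ca"

Original NTs in T[0,1] deriving "ca": ["S"]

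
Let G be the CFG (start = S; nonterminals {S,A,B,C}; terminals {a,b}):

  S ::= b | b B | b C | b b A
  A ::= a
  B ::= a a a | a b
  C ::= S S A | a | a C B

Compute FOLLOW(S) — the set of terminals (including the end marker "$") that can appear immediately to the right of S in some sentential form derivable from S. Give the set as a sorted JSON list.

Compute FIRST by fixpoint:
round 1:
  A via A→a: +{a}
  B via B→a a a: +{a}
  C via C→a: +{a}
  S via S→b: +{b}
  S: {b}  A: {a}  B: {a}  C: {a}
round 2:
  C via C→S S A: +{b}
  S: {b}  A: {a}  B: {a}  C: {a,b}
round 3: done
  S: {b}  A: {a}  B: {a}  C: {a,b}

FOLLOW sets:
initialize: $ ∈ FOLLOW(S)
pass 1:
  C→S S A: FOLLOW(S) ⊇ FIRST(S) = {b}; new: +{b}
  C→S S A: FOLLOW(S) ⊇ FIRST(A) = {a}; new: +{a}
  C→a C B: FOLLOW(C) ⊇ FIRST(B) = {a}; new: +{a}
  C→a C B: FOLLOW(B) ⊇ FOLLOW(C) ⊇ {a}; new: +{a}
  S→b B: FOLLOW(B) ⊇ FOLLOW(S) ⊇ {$,a,b}; new: +{$,b}
  S→b C: FOLLOW(C) ⊇ FOLLOW(S) ⊇ {$,a,b}; new: +{$,b}
  S→b b A: FOLLOW(A) ⊇ FOLLOW(S) ⊇ {$,a,b}; new: +{$,a,b}
  FOLLOW[S]={$,a,b}  FOLLOW[A]={$,a,b}  FOLLOW[B]={$,a,b}  FOLLOW[C]={$,a,b}
pass 2: (no change)
  FOLLOW[S]={$,a,b}  FOLLOW[A]={$,a,b}  FOLLOW[B]={$,a,b}  FOLLOW[C]={$,a,b}

FOLLOW(S) = ["$", "a", "b"]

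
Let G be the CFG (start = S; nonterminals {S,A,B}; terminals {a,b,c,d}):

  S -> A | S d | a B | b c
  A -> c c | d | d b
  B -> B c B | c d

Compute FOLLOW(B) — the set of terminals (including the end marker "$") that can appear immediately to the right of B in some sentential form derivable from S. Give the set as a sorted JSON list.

FIRST iteration:
round 1:
  A via A→c c: +{c}
  A via A→d: +{d}
  B via B→c d: +{c}
  S via S→A: +{c,d}
  S via S→a B: +{a}
  S via S→b c: +{b}
  FIRST[S]={a,b,c,d}  FIRST[A]={c,d}  FIRST[B]={c}
round 2: done
  FIRST[S]={a,b,c,d}  FIRST[A]={c,d}  FIRST[B]={c}

FOLLOW iteration:
seed FOLLOW(S) with $
[1]
  B→B c B: FOLLOW(B) ⊇ FIRST(c) = {c}; new: +{c}
  S→A: FOLLOW(A) ⊇ FOLLOW(S) ⊇ {$}; new: +{$}
  S→S d: FOLLOW(S) ⊇ FIRST(d) = {d}; new: +{d}
  S→a B: FOLLOW(B) ⊇ FOLLOW(S) ⊇ {$,d}; new: +{$,d}
  FOLLOW(S)={$,d}  FOLLOW(A)={$}  FOLLOW(B)={$,c,d}
[2]
  S→A: FOLLOW(A) ⊇ FOLLOW(S) ⊇ {$,d}; new: +{d}
  FOLLOW(S)={$,d}  FOLLOW(A)={$,d}  FOLLOW(B)={$,c,d}
[3] (stable)
  FOLLOW(S)={$,d}  FOLLOW(A)={$,d}  FOLLOW(B)={$,c,d}

FOLLOW(B) = ["$", "c", "d"]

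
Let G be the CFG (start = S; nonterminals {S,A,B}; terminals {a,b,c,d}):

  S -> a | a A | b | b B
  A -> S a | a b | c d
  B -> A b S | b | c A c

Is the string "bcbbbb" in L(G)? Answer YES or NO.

Convert to CNF:
  S -> T0 A | T1 B | a | b
  A -> S T0 | T0 T1 | T2 T3
  B -> A X4 | T2 X5 | b
  T0 -> a
  T1 -> b
  T2 -> c
  T3 -> d
  X4 -> T1 S
  X5 -> A T2

Fill CYK table bottom-up:
  cell(0,0) b: {B,S,T1}  orig:{B,S}
  cell(1,1) c: {T2}  orig:{}
  cell(2,2) b: {B,S,T1}  orig:{B,S}
  cell(3,3) b: {B,S,T1}  orig:{B,S}
  cell(4,4) b: {B,S,T1}  orig:{B,S}
  cell(5,5) b: {B,S,T1}  orig:{B,S}
  cell(0,1) bc: ∅
  cell(1,2) cb: ∅
  cell(2,3) bb: {S,X4}  orig:{S}
  cell(3,4) bb: {S,X4}  orig:{S}
  cell(4,5) bb: {S,X4}  orig:{S}
  cell(0,2) bcb: ∅
  cell(1,3) cbb: ∅
  cell(2,4) bbb: {X4}  orig:{}
  cell(3,5) bbb: {X4}  orig:{}
  cell(0,3) bcbb: ∅
  cell(1,4) cbbb: ∅
  cell(2,5) bbbb: ∅
  cell(0,4) bcbbb: ∅
  cell(1,5) cbbbb: ∅
  cell(0,5) bcbbbb: ∅

S ∉ T[0,5] ⇒ NO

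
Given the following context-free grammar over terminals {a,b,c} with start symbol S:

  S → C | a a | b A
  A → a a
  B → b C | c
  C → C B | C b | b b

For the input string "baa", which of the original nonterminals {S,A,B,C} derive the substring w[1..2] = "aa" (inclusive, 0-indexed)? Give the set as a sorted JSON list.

CNF form of G:
  S -> C B | C T1 | T0 T0 | T1 A | T1 T1
  A -> T0 T0
  B -> T1 C | c
  C -> C B | C T1 | T1 T1
  T0 -> a
  T1 -> b

CYK fill (cells [i..j] with 1 ≤ i ≤ j ≤ 2 only):
  T[1,1] 'a' = {T0}  orig:{}
  T[2,2] 'a' = {T0}  orig:{}
  T[1,2] 'aa' = {A,S}

Original NTs in T[1,2] deriving "aa": ["A", "S"]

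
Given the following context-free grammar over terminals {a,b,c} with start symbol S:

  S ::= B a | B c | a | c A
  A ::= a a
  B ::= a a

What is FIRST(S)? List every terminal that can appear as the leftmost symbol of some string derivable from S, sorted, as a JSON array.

Compute FIRST by fixpoint:
round 1:
  A via A→a a: +{a}
  B via B→a a: +{a}
  S via S→B a: +{a}
  S via S→c A: +{c}
  S: {a,c}  A: {a}  B: {a}
round 2: done
  S: {a,c}  A: {a}  B: {a}

FIRST(S) = ["a", "c"]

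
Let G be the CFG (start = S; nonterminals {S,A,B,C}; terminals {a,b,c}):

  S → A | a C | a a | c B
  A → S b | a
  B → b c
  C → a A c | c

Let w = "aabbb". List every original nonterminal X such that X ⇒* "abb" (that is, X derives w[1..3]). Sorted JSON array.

CNF form of G:
  S -> S T0 | T1 B | T2 C | T2 T2 | a
  A -> S T0 | a
  B -> T0 T1
  C -> T2 X3 | c
  T0 -> b
  T1 -> c
  T2 -> a
  X3 -> A T1

CYK fill, restricted to cells inside w[1..3]:
  cell(1,1) a: {A,S,T2}  orig:{A,S}
  cell(2,2) b: {T0}  orig:{}
  cell(3,3) b: {T0}  orig:{}
  cell(1,2) ab: {A,S}
  cell(2,3) bb: ∅
  cell(1,3) abb: {A,S}

Original NTs in T[1,3] deriving "abb": ["A", "S"]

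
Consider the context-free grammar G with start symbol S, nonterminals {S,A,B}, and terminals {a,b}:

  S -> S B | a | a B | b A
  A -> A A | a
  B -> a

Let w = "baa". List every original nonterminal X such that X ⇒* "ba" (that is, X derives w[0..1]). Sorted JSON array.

CNF form of G:
  S -> S B | T0 B | T1 A | a
  A -> A A | a
  B -> a
  T0 -> a
  T1 -> b

Fill CYK table bottom-up — only the sub-triangle for w[0..1]:
  cell(0,0) b: {T1}  orig:{}
  cell(1,1) a: {A,B,S,T0}  orig:{A,B,S}
  cell(0,1) ba: {S}

Original NTs in T[0,1] deriving "ba": ["S"]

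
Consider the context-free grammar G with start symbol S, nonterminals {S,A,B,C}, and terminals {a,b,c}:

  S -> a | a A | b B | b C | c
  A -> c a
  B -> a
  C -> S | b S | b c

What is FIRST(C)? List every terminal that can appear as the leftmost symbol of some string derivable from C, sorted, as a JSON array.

FIRST sets, iterate to fixpoint:
iter 1:
  A via A→c a: +{c}
  B via B→a: +{a}
  C via C→b S: +{b}
  S via S→a: +{a}
  S via S→b B: +{b}
  S via S→c: +{c}
  S: {a,b,c}  A: {c}  B: {a}  C: {b}
iter 2:
  C via C→S: +{a,c}
  S: {a,b,c}  A: {c}  B: {a}  C: {a,b,c}
iter 3: — fixpoint
  S: {a,b,c}  A: {c}  B: {a}  C: {a,b,c}

FIRST(C) = ["a", "b", "c"]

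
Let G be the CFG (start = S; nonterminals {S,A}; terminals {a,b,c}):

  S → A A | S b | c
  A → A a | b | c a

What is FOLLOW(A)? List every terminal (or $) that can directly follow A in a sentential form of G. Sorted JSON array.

FIRST iteration:
iter 1:
  A via A→b: +{b}
  A via A→c a: +{c}
  S via S→A A: +{b,c}
  S: {b,c}  A: {b,c}
iter 2: (stable)
  S: {b,c}  A: {b,c}

FOLLOW sets:
initialize: $ ∈ FOLLOW(S)
pass 1:
  A→A a: FOLLOW(A) ⊇ FIRST(a) = {a}; new: +{a}
  S→A A: FOLLOW(A) ⊇ FIRST(A) = {b,c}; new: +{b,c}
  S→A A: FOLLOW(A) ⊇ FOLLOW(S) ⊇ {$}; new: +{$}
  S→S b: FOLLOW(S) ⊇ FIRST(b) = {b}; new: +{b}
  FOLLOW(S)={$,b}  FOLLOW(A)={$,a,b,c}
pass 2: done
  FOLLOW(S)={$,b}  FOLLOW(A)={$,a,b,c}

FOLLOW(A) = ["$", "a", "b", "c"]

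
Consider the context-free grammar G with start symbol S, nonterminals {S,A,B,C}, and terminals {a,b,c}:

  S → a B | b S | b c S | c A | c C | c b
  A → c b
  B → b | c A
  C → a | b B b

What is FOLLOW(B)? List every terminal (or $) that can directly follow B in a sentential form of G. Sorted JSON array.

FIRST iteration:
round 1:
  A via A→c b: +{c}
  B via B→b: +{b}
  B via B→c A: +{c}
  C via C→a: +{a}
  C via C→b B b: +{b}
  S via S→a B: +{a}
  S via S→b S: +{b}
  S via S→c A: +{c}
  FIRST[S]={a,b,c}  FIRST[A]={c}  FIRST[B]={b,c}  FIRST[C]={a,b}
round 2: — fixpoint
  FIRST[S]={a,b,c}  FIRST[A]={c}  FIRST[B]={b,c}  FIRST[C]={a,b}

FOLLOW iteration:
initialize: $ ∈ FOLLOW(S)
[1]
  C→b B b: FOLLOW(B) ⊇ FIRST(b) = {b}; new: +{b}
  S→a B: FOLLOW(B) ⊇ FOLLOW(S) ⊇ {$}; new: +{$}
  S→c A: FOLLOW(A) ⊇ FOLLOW(S) ⊇ {$}; new: +{$}
  S→c C: FOLLOW(C) ⊇ FOLLOW(S) ⊇ {$}; new: +{$}
  FOLLOW[S]={$}  FOLLOW[A]={$}  FOLLOW[B]={$,b}  FOLLOW[C]={$}
[2]
  B→c A: FOLLOW(A) ⊇ FOLLOW(B) ⊇ {$,b}; new: +{b}
  FOLLOW[S]={$}  FOLLOW[A]={$,b}  FOLLOW[B]={$,b}  FOLLOW[C]={$}
[3] — fixpoint
  FOLLOW[S]={$}  FOLLOW[A]={$,b}  FOLLOW[B]={$,b}  FOLLOW[C]={$}

FOLLOW(B) = ["$", "b"]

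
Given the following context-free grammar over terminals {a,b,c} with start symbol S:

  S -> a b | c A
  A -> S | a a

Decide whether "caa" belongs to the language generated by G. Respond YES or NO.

CNF form of G:
  S -> T0 T1 | T2 A
  A -> T0 T0 | T0 T1 | T2 A
  T0 -> a
  T1 -> b
  T2 -> c

CYK fill:
  [0..0]={T2}  "c"  orig:{}
  [1..1]={T0}  "a"  orig:{}
  [2..2]={T0}  "a"  orig:{}
  [0..1]=∅  "ca"
  [1..2]={A}  "aa"
  [0..2]={A,S}  "caa"

S ∈ T[0,2] ⇒ YES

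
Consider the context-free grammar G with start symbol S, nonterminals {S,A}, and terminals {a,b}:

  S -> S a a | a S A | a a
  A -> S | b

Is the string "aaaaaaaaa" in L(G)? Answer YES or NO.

CNF form of G:
  S -> S X3 | T0 T0 | T0 X4
  A -> S X1 | T0 T0 | T0 X2 | b
  T0 -> a
  X1 -> T0 T0
  X2 -> S A
  X3 -> T0 T0
  X4 -> S A

CYK fill:
  cell(0,0) a: {T0}  orig:{}
  cell(1,1) a: {T0}  orig:{}
  cell(2,2) a: {T0}  orig:{}
  cell(3,3) a: {T0}  orig:{}
  cell(4,4) a: {T0}  orig:{}
  cell(5,5) a: {T0}  orig:{}
  cell(6,6) a: {T0}  orig:{}
  cell(7,7) a: {T0}  orig:{}
  cell(8,8) a: {T0}  orig:{}
  cell(0,1) aa: {A,S,X1,X3}  orig:{A,S}
  cell(1,2) aa: {A,S,X1,X3}  orig:{A,S}
  cell(2,3) aa: {A,S,X1,X3}  orig:{A,S}
  cell(3,4) aa: {A,S,X1,X3}  orig:{A,S}
  cell(4,5) aa: {A,S,X1,X3}  orig:{A,S}
  cell(5,6) aa: {A,S,X1,X3}  orig:{A,S}
  cell(6,7) aa: {A,S,X1,X3}  orig:{A,S}
  cell(7,8) aa: {A,S,X1,X3}  orig:{A,S}
  cell(0,2) aaa: ∅
  cell(1,3) aaa: ∅
  cell(2,4) aaa: ∅
  cell(3,5) aaa: ∅
  cell(4,6) aaa: ∅
  cell(5,7) aaa: ∅
  cell(6,8) aaa: ∅
  cell(0,3) aaaa: {A,S,X2,X4}  orig:{A,S}
  cell(1,4) aaaa: {A,S,X2,X4}  orig:{A,S}
  cell(2,5) aaaa: {A,S,X2,X4}  orig:{A,S}
  cell(3,6) aaaa: {A,S,X2,X4}  orig:{A,S}
  cell(4,7) aaaa: {A,S,X2,X4}  orig:{A,S}
  cell(5,8) aaaa: {A,S,X2,X4}  orig:{A,S}
  cell(0,4) aaaaa: {A,S}
  cell(1,5) aaaaa: {A,S}
  cell(2,6) aaaaa: {A,S}
  cell(3,7) aaaaa: {A,S}
  cell(4,8) aaaaa: {A,S}
  cell(0,5) aaaaaa: {A,S,X2,X4}  orig:{A,S}
  cell(1,6) aaaaaa: {A,S,X2,X4}  orig:{A,S}
  cell(2,7) aaaaaa: {A,S,X2,X4}  orig:{A,S}
  cell(3,8) aaaaaa: {A,S,X2,X4}  orig:{A,S}
  cell(0,6) aaaaaaa: {A,S,X2,X4}  orig:{A,S}
  cell(1,7) aaaaaaa: {A,S,X2,X4}  orig:{A,S}
  cell(2,8) aaaaaaa: {A,S,X2,X4}  orig:{A,S}
  cell(0,7) aaaaaaaa: {A,S,X2,X4}  orig:{A,S}
  cell(1,8) aaaaaaaa: {A,S,X2,X4}  orig:{A,S}
  cell(0,8) aaaaaaaaa: {A,S,X2,X4}  orig:{A,S}

S ∈ T[0,8] ⇒ YES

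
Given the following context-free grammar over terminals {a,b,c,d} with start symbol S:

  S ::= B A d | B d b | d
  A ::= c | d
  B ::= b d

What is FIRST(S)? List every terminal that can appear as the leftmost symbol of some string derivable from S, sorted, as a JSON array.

Compute FIRST by fixpoint:
round 1:
  A via A→c: +{c}
  A via A→d: +{d}
  B via B→b d: +{b}
  S via S→B A d: +{b}
  S via S→d: +{d}
  S: {b,d}  A: {c,d}  B: {b}
round 2: — fixpoint
  S: {b,d}  A: {c,d}  B: {b}

FIRST(S) = ["b", "d"]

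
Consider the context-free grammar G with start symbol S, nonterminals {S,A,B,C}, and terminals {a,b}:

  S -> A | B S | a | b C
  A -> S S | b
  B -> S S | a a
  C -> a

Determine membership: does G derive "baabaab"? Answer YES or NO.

Convert to CNF:
  S -> B S | S S | T1 C | a | b
  A -> S S | b
  B -> S S | T0 T0
  C -> a
  T0 -> a
  T1 -> b

CYK fill:
  T[0,0] 'b' = {A,S,T1}  orig:{A,S}
  T[1,1] 'a' = {C,S,T0}  orig:{C,S}
  T[2,2] 'a' = {C,S,T0}  orig:{C,S}
  T[3,3] 'b' = {A,S,T1}  orig:{A,S}
  T[4,4] 'a' = {C,S,T0}  orig:{C,S}
  T[5,5] 'a' = {C,S,T0}  orig:{C,S}
  T[6,6] 'b' = {A,S,T1}  orig:{A,S}
  T[0,1] 'ba' = {A,B,S}
  T[1,2] 'aa' = {A,B,S}
  T[2,3] 'ab' = {A,B,S}
  T[3,4] 'ba' = {A,B,S}
  T[4,5] 'aa' = {A,B,S}
  T[5,6] 'ab' = {A,B,S}
  T[0,2] 'baa' = {A,B,S}
  T[1,3] 'aab' = {A,B,S}
  T[2,4] 'aba' = {A,B,S}
  T[3,5] 'baa' = {A,B,S}
  T[4,6] 'aab' = {A,B,S}
  T[0,3] 'baab' = {A,B,S}
  T[1,4] 'aaba' = {A,B,S}
  T[2,5] 'abaa' = {A,B,S}
  T[3,6] 'baab' = {A,B,S}
  T[0,4] 'baaba' = {A,B,S}
  T[1,5] 'aabaa' = {A,B,S}
  T[2,6] 'abaab' = {A,B,S}
  T[0,5] 'baabaa' = {A,B,S}
  T[1,6] 'aabaab' = {A,B,S}
  T[0,6] 'baabaab' = {A,B,S}

S ∈ T[0,6] ⇒ YES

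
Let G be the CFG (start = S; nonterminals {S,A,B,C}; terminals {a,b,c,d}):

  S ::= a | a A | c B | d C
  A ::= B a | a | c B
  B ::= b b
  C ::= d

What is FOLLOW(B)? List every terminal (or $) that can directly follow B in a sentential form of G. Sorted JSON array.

FIRST iteration:
iter 1:
  A via A→a: +{a}
  A via A→c B: +{c}
  B via B→b b: +{b}
  C via C→d: +{d}
  S via S→a: +{a}
  S via S→c B: +{c}
  S via S→d C: +{d}
  S: {a,c,d}  A: {a,c}  B: {b}  C: {d}
iter 2:
  A via A→B a: +{b}
  S: {a,c,d}  A: {a,b,c}  B: {b}  C: {d}
iter 3: (stable)
  S: {a,c,d}  A: {a,b,c}  B: {b}  C: {d}

Compute FOLLOW by fixpoint:
FOLLOW(S) := {$}
round 1:
  A→B a: FOLLOW(B) ⊇ FIRST(a) = {a}; new: +{a}
  S→a A: FOLLOW(A) ⊇ FOLLOW(S) ⊇ {$}; new: +{$}
  S→c B: FOLLOW(B) ⊇ FOLLOW(S) ⊇ {$}; new: +{$}
  S→d C: FOLLOW(C) ⊇ FOLLOW(S) ⊇ {$}; new: +{$}
  FOLLOW(S)={$}  FOLLOW(A)={$}  FOLLOW(B)={$,a}  FOLLOW(C)={$}
round 2: (no change)
  FOLLOW(S)={$}  FOLLOW(A)={$}  FOLLOW(B)={$,a}  FOLLOW(C)={$}

FOLLOW(B) = ["$", "a"]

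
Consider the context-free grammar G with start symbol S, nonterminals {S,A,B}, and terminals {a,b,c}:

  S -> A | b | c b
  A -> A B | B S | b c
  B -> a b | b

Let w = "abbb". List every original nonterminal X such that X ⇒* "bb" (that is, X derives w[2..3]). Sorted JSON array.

Convert to CNF:
  S -> A B | B S | T0 T1 | T1 T0 | b
  A -> A B | B S | T0 T1
  B -> T2 T0 | b
  T0 -> b
  T1 -> c
  T2 -> a

CYK table (by increasing span) — only the sub-triangle for w[2..3]:
  [2..2]={B,S,T0}  "b"  orig:{B,S}
  [3..3]={B,S,T0}  "b"  orig:{B,S}
  [2..3]={A,S}  "bb"

Original NTs in T[2,3] deriving "bb": ["A", "S"]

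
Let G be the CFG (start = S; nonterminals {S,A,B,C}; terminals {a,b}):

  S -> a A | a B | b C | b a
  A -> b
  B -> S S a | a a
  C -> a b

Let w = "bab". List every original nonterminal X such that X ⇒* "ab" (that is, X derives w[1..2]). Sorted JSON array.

Convert to CNF:
  S -> T0 A | T0 B | T1 C | T1 T0
  A -> b
  B -> S X2 | T0 T0
  C -> T0 T1
  T0 -> a
  T1 -> b
  X2 -> S T0

CYK fill (cells [i..j] with 1 ≤ i ≤ j ≤ 2 only):
  cell(1,1) a: {T0}  orig:{}
  cell(2,2) b: {A,T1}  orig:{A}
  cell(1,2) ab: {C,S}

Original NTs in T[1,2] deriving "ab": ["C", "S"]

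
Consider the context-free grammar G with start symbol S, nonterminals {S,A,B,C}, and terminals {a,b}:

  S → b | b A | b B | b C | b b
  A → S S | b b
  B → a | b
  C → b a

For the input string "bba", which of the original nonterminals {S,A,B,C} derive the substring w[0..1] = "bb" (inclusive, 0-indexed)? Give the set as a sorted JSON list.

Convert to CNF:
  S -> T0 A | T0 B | T0 C | T0 T0 | b
  A -> S S | T0 T0
  B -> a | b
  C -> T0 T1
  T0 -> b
  T1 -> a

CYK table (by increasing span) (cells [i..j] with 0 ≤ i ≤ j ≤ 1 only):
  [0..0]={B,S,T0}  "b"  orig:{B,S}
  [1..1]={B,S,T0}  "b"  orig:{B,S}
  [0..1]={A,S}  "bb"

Original NTs in T[0,1] deriving "bb": ["A", "S"]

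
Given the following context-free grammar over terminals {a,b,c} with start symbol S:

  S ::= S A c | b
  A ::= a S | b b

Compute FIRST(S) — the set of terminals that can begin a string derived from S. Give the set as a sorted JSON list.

FIRST iteration:
iter 1:
  A via A→a S: +{a}
  A via A→b b: +{b}
  S via S→b: +{b}
  FIRST[S]={b}  FIRST[A]={a,b}
iter 2: (stable)
  FIRST[S]={b}  FIRST[A]={a,b}

FIRST(S) = ["b"]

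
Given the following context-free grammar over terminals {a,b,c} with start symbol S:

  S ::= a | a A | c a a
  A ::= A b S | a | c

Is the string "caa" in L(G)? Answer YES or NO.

Convert to CNF:
  S -> T1 A | T2 X4 | a
  A -> A X3 | a | c
  T0 -> b
  T1 -> a
  T2 -> c
  X3 -> T0 S
  X4 -> T1 T1

CYK table (by increasing span):
  T[0,0] 'c' = {A,T2}  orig:{A}
  T[1,1] 'a' = {A,S,T1}  orig:{A,S}
  T[2,2] 'a' = {A,S,T1}  orig:{A,S}
  T[0,1] 'ca' = ∅
  T[1,2] 'aa' = {S,X4}  orig:{S}
  T[0,2] 'caa' = {S}

S ∈ T[0,2] ⇒ YES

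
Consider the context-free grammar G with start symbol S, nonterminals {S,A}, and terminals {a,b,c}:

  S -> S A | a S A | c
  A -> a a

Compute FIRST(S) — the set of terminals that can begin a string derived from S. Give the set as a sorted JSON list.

FIRST sets, iterate to fixpoint:
[1]
  A via A→a a: +{a}
  S via S→a S A: +{a}
  S via S→c: +{c}
  S: {a,c}  A: {a}
[2] — fixpoint
  S: {a,c}  A: {a}

FIRST(S) = ["a", "c"]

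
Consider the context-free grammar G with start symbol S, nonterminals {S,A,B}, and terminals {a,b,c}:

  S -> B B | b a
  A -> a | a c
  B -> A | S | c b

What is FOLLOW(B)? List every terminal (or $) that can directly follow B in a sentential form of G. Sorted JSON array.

FIRST iteration:
round 1:
  A via A→a: +{a}
  B via B→A: +{a}
  B via B→c b: +{c}
  S via S→B B: +{a,c}
  S via S→b a: +{b}
  S: {a,b,c}  A: {a}  B: {a,c}
round 2:
  B via B→S: +{b}
  S: {a,b,c}  A: {a}  B: {a,b,c}
round 3: (stable)
  S: {a,b,c}  A: {a}  B: {a,b,c}

FOLLOW iteration:
seed FOLLOW(S) with $
iter 1:
  S→B B: FOLLOW(B) ⊇ FIRST(B) = {a,b,c}; new: +{a,b,c}
  S→B B: FOLLOW(B) ⊇ FOLLOW(S) ⊇ {$}; new: +{$}
  FOLLOW[S]={$}  FOLLOW[A]={}  FOLLOW[B]={$,a,b,c}
iter 2:
  B→A: FOLLOW(A) ⊇ FOLLOW(B) ⊇ {$,a,b,c}; new: +{$,a,b,c}
  B→S: FOLLOW(S) ⊇ FOLLOW(B) ⊇ {$,a,b,c}; new: +{a,b,c}
  FOLLOW[S]={$,a,b,c}  FOLLOW[A]={$,a,b,c}  FOLLOW[B]={$,a,b,c}
iter 3: done
  FOLLOW[S]={$,a,b,c}  FOLLOW[A]={$,a,b,c}  FOLLOW[B]={$,a,b,c}

FOLLOW(B) = ["$", "a", "b", "c"]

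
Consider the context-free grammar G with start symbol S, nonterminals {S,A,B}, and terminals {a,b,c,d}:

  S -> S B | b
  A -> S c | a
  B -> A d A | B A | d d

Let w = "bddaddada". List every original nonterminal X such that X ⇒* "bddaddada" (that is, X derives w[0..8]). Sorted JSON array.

CNF form of G:
  S -> S B | b
  A -> S T0 | a
  B -> A X2 | B A | T1 T1
  T0 -> c
  T1 -> d
  X2 -> T1 A

CYK table (by increasing span) (cells [i..j] with 0 ≤ i ≤ j ≤ 8 only):
  [0..0]={S}  "b"
  [1..1]={T1}  "d"  orig:{}
  [2..2]={T1}  "d"  orig:{}
  [3..3]={A}  "a"
  [4..4]={T1}  "d"  orig:{}
  [5..5]={T1}  "d"  orig:{}
  [6..6]={A}  "a"
  [7..7]={T1}  "d"  orig:{}
  [8..8]={A}  "a"
  [0..1]=∅  "bd"
  [1..2]={B}  "dd"
  [2..3]={X2}  "da"  orig:{}
  [3..4]=∅  "ad"
  [4..5]={B}  "dd"
  [5..6]={X2}  "da"  orig:{}
  [6..7]=∅  "ad"
  [7..8]={X2}  "da"  orig:{}
  [0..2]={S}  "bdd"
  [1..3]={B}  "dda"
  [2..4]=∅  "dad"
  [3..5]=∅  "add"
  [4..6]={B}  "dda"
  [5..7]=∅  "dad"
  [6..8]={B}  "ada"
  [0..3]={S}  "bdda"
  [1..4]=∅  "ddad"
  [2..5]=∅  "dadd"
  [3..6]=∅  "adda"
  [4..7]=∅  "ddad"
  [5..8]=∅  "dada"
  [0..4]=∅  "bddad"
  [1..5]=∅  "ddadd"
  [2..6]=∅  "dadda"
  [3..7]=∅  "addad"
  [4..8]=∅  "ddada"
  [0..5]={S}  "bddadd"
  [1..6]=∅  "ddadda"
  [2..7]=∅  "daddad"
  [3..8]=∅  "addada"
  [0..6]={S}  "bddadda"
  [1..7]=∅  "ddaddad"
  [2..8]=∅  "daddada"
  [0..7]=∅  "bddaddad"
  [1..8]=∅  "ddaddada"
  [0..8]={S}  "bddaddada"

Original NTs in T[0,8] deriving "bddaddada": ["S"]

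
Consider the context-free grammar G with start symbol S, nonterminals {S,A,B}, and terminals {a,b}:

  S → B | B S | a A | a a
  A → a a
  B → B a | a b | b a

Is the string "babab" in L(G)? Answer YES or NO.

Convert to CNF:
  S -> B S | B T0 | T0 A | T0 T0 | T0 T1 | T1 T0
  A -> T0 T0
  B -> B T0 | T0 T1 | T1 T0
  T0 -> a
  T1 -> b

Fill CYK table bottom-up:
  [0..0]={T1}  "b"  orig:{}
  [1..1]={T0}  "a"  orig:{}
  [2..2]={T1}  "b"  orig:{}
  [3..3]={T0}  "a"  orig:{}
  [4..4]={T1}  "b"  orig:{}
  [0..1]={B,S}  "ba"
  [1..2]={B,S}  "ab"
  [2..3]={B,S}  "ba"
  [3..4]={B,S}  "ab"
  [0..2]=∅  "bab"
  [1..3]={B,S}  "aba"
  [2..4]=∅  "bab"
  [0..3]={S}  "baba"
  [1..4]={S}  "abab"
  [0..4]=∅  "babab"

S ∉ T[0,4] ⇒ NO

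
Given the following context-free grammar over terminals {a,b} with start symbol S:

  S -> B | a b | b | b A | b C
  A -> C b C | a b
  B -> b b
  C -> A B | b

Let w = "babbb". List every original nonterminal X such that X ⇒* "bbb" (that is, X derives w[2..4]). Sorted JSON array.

Convert to CNF:
  S -> T0 A | T0 C | T0 T0 | T1 T0 | b
  A -> C X2 | T1 T0
  B -> T0 T0
  C -> A B | b
  T0 -> b
  T1 -> a
  X2 -> T0 C

CYK fill (cells [i..j] with 2 ≤ i ≤ j ≤ 4 only):
  cell(2,2) b: {C,S,T0}  orig:{C,S}
  cell(3,3) b: {C,S,T0}  orig:{C,S}
  cell(4,4) b: {C,S,T0}  orig:{C,S}
  cell(2,3) bb: {B,S,X2}  orig:{B,S}
  cell(3,4) bb: {B,S,X2}  orig:{B,S}
  cell(2,4) bbb: {A}

Original NTs in T[2,4] deriving "bbb": ["A"]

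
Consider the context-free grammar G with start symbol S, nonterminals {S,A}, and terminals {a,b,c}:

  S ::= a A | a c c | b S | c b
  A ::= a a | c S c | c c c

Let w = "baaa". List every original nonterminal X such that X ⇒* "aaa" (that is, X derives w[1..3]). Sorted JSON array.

CNF form of G:
  S -> T0 A | T0 X5 | T1 T2 | T2 S
  A -> T0 T0 | T1 X3 | T1 X4
  T0 -> a
  T1 -> c
  T2 -> b
  X3 -> S T1
  X4 -> T1 T1
  X5 -> T1 T1

Fill CYK table bottom-up (cells [i..j] with 1 ≤ i ≤ j ≤ 3 only):
  [1..1]={T0}  "a"  orig:{}
  [2..2]={T0}  "a"  orig:{}
  [3..3]={T0}  "a"  orig:{}
  [1..2]={A}  "aa"
  [2..3]={A}  "aa"
  [1..3]={S}  "aaa"

Original NTs in T[1,3] deriving "aaa": ["S"]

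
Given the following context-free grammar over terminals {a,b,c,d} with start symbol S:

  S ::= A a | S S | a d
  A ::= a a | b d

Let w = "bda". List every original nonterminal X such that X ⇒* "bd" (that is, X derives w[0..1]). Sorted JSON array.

Convert to CNF:
  S -> A T0 | S S | T0 T2
  A -> T0 T0 | T1 T2
  T0 -> a
  T1 -> b
  T2 -> d

CYK table (by increasing span) — only the sub-triangle for w[0..1]:
  [0..0]={T1}  "b"  orig:{}
  [1..1]={T2}  "d"  orig:{}
  [0..1]={A}  "bd"

Original NTs in T[0,1] deriving "bd": ["A"]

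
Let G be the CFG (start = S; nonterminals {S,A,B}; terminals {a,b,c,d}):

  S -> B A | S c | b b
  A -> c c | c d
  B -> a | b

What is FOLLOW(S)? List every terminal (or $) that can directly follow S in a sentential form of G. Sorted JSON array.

FIRST iteration:
iter 1:
  A via A→c c: +{c}
  B via B→a: +{a}
  B via B→b: +{b}
  S via S→B A: +{a,b}
  S: {a,b}  A: {c}  B: {a,b}
iter 2: done
  S: {a,b}  A: {c}  B: {a,b}

Compute FOLLOW by fixpoint:
seed FOLLOW(S) with $
[1]
  S→B A: FOLLOW(B) ⊇ FIRST(A) = {c}; new: +{c}
  S→B A: FOLLOW(A) ⊇ FOLLOW(S) ⊇ {$}; new: +{$}
  S→S c: FOLLOW(S) ⊇ FIRST(c) = {c}; new: +{c}
  S: {$,c}  A: {$}  B: {c}
[2]
  S→B A: FOLLOW(A) ⊇ FOLLOW(S) ⊇ {$,c}; new: +{c}
  S: {$,c}  A: {$,c}  B: {c}
[3] done
  S: {$,c}  A: {$,c}  B: {c}

FOLLOW(S) = ["$", "c"]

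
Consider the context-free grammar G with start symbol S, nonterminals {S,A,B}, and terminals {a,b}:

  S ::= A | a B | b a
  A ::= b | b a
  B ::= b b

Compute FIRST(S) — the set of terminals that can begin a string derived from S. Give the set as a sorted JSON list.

FIRST sets, iterate to fixpoint:
[1]
  A via A→b: +{b}
  B via B→b b: +{b}
  S via S→A: +{b}
  S via S→a B: +{a}
  FIRST(S)={a,b}  FIRST(A)={b}  FIRST(B)={b}
[2] — fixpoint
  FIRST(S)={a,b}  FIRST(A)={b}  FIRST(B)={b}

FIRST(S) = ["a", "b"]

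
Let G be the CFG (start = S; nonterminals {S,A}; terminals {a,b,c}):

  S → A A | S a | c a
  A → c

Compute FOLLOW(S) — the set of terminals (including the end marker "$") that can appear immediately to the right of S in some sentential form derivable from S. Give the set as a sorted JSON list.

FIRST sets, iterate to fixpoint:
iter 1:
  A via A→c: +{c}
  S via S→A A: +{c}
  S: {c}  A: {c}
iter 2: (stable)
  S: {c}  A: {c}

Compute FOLLOW by fixpoint:
FOLLOW(S) := {$}
[1]
  S→A A: FOLLOW(A) ⊇ FIRST(A) = {c}; new: +{c}
  S→A A: FOLLOW(A) ⊇ FOLLOW(S) ⊇ {$}; new: +{$}
  S→S a: FOLLOW(S) ⊇ FIRST(a) = {a}; new: +{a}
  FOLLOW(S)={$,a}  FOLLOW(A)={$,c}
[2]
  S→A A: FOLLOW(A) ⊇ FOLLOW(S) ⊇ {$,a}; new: +{a}
  FOLLOW(S)={$,a}  FOLLOW(A)={$,a,c}
[3] — fixpoint
  FOLLOW(S)={$,a}  FOLLOW(A)={$,a,c}

FOLLOW(S) = ["$", "a"]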